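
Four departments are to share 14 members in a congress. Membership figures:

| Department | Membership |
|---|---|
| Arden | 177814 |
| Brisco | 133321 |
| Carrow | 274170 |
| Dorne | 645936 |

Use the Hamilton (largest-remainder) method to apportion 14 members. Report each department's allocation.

Arden 2; Brisco 2; Carrow 3; Dorne 7

The standard divisor is 1231241/14 ≈ 87945.786.
Standard quotas: Arden 2.0219, Brisco 1.5159, Carrow 3.1175, Dorne 7.3447.
Lower quotas: Arden 2, Brisco 1, Carrow 3, Dorne 7 (sum 13, leaving 1 seat).
Remainders in descending order: Brisco 0.5159, Dorne 0.3447, Carrow 0.1175, Arden 0.0219.
Largest remainder: Brisco receives the extra seat.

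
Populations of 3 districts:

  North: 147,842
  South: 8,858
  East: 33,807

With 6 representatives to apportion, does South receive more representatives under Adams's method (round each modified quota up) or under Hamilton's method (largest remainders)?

Adams: North 4, South 1, East 1.
Hamilton: North 5, South 0, East 1.
South gets 1 under Adams and 0 under Hamilton.

Adams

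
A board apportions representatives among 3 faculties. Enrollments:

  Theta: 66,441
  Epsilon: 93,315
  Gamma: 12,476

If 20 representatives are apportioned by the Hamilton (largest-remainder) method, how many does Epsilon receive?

Standard divisor: 172232 ÷ 20 ≈ 8611.6.
Standard quotas: Theta 7.7153, Epsilon 10.8360, Gamma 1.4487.
Lower quotas: Theta 7, Epsilon 10, Gamma 1 (sum 18, leaving 2 seats).
Remainders in descending order: Epsilon 0.8360, Theta 0.7153, Gamma 0.4487.
The surplus seats go to Epsilon, Theta.
Epsilon receives 11.

11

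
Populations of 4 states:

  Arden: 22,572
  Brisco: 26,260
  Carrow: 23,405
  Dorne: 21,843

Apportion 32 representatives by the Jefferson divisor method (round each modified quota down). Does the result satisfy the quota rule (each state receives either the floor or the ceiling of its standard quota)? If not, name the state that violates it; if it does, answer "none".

Standard quotas: Arden 7.678, Brisco 8.932, Carrow 7.961, Dorne 7.430.
Jefferson allocation: Arden 8, Brisco 9, Carrow 8, Dorne 7.
Every allocation lies between the lower and upper quota.

none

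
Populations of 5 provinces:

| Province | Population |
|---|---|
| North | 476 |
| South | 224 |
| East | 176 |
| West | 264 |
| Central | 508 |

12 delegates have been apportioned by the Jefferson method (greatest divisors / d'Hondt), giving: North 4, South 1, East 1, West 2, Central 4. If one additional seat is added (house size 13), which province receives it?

Priority for the next seat is population ÷ (current seats + 1).
Priorities: North 95.200, South 112.000, East 88.000, West 88.000, Central 101.600.
Highest priority: South.

South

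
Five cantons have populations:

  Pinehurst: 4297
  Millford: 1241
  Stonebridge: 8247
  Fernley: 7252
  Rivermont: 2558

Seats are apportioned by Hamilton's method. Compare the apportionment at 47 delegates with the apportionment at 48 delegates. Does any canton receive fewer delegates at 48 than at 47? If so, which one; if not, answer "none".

At 47 seats: Pinehurst 9, Millford 3, Stonebridge 16, Fernley 14, Rivermont 5.
At 48 seats: Pinehurst 9, Millford 2, Stonebridge 17, Fernley 15, Rivermont 5.
Millford drops from 3 to 2.

Millford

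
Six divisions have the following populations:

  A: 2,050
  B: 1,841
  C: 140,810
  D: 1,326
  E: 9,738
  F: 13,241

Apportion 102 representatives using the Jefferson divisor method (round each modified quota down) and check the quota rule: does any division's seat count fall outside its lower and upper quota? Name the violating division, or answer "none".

C

Standard quotas: A 1.237, B 1.111, C 84.983, D 0.800, E 5.877, F 7.991.
Jefferson allocation: A 1, B 1, C 86, D 0, E 6, F 8.
C has quota 84.983 (lower 84, upper 85) but receives 86 — outside the quota interval.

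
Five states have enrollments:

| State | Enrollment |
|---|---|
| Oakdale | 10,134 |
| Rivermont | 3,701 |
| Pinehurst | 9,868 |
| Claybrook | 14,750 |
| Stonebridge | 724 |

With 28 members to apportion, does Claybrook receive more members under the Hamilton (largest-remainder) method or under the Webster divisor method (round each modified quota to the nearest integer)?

Hamilton

Hamilton: Oakdale 7, Rivermont 3, Pinehurst 7, Claybrook 11, Stonebridge 0.
Webster: Oakdale 7, Rivermont 3, Pinehurst 7, Claybrook 10, Stonebridge 1.
Claybrook gets 11 under Hamilton and 10 under Webster.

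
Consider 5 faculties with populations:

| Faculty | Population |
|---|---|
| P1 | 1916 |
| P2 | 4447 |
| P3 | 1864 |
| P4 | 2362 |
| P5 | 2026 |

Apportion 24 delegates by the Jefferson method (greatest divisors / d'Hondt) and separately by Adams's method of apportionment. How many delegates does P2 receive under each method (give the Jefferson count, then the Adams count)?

9 and 8

Jefferson: P1 4, P2 9, P3 3, P4 4, P5 4.
Adams: P1 4, P2 8, P3 4, P4 4, P5 4.
P2 gets 9 under Jefferson and 8 under Adams.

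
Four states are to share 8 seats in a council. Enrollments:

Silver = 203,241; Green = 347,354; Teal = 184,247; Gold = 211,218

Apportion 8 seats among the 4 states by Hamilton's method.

Silver 2; Green 3; Teal 1; Gold 2

Total 946060; standard divisor 946060/8 ≈ 118257.5.
Standard quotas: Silver 1.7186, Green 2.9373, Teal 1.5580, Gold 1.7861.
Lower quotas: Silver 1, Green 2, Teal 1, Gold 1 (sum 5, leaving 3 seats).
Remainders in descending order: Green 0.9373, Gold 0.7861, Silver 0.7186, Teal 0.5580.
Largest remainders: Green, Gold, Silver receive the extra seats.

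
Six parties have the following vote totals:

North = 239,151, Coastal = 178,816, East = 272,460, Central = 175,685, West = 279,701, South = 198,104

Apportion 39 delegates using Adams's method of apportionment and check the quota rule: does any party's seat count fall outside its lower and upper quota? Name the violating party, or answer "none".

none

Standard quotas: North 6.940, Coastal 5.189, East 7.907, Central 5.098, West 8.117, South 5.749.
Adams allocation: North 7, Coastal 5, East 8, Central 5, West 8, South 6.
Every allocation lies between the lower and upper quota.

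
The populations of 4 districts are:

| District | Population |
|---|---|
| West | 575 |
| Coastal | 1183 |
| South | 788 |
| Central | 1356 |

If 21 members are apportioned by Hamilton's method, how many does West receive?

3

Standard divisor: 3902 ÷ 21 ≈ 185.81.
Standard quotas: West 3.095, Coastal 6.367, South 4.241, Central 7.298.
Lower quotas: West 3, Coastal 6, South 4, Central 7 (sum 20, leaving 1 seat).
Remainders in descending order: Coastal 0.367, Central 0.298, South 0.241, West 0.095.
The surplus seat goes to Coastal.
West receives 3.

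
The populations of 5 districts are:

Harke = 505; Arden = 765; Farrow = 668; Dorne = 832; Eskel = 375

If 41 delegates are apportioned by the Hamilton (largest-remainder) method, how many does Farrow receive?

9

Standard divisor: 3145 ÷ 41 ≈ 76.707.
Standard quotas: Harke 6.583, Arden 9.973, Farrow 8.708, Dorne 10.846, Eskel 4.889.
Lower quotas: Harke 6, Arden 9, Farrow 8, Dorne 10, Eskel 4 (sum 37, leaving 4 seats).
Remainders in descending order: Arden 0.973, Eskel 0.889, Dorne 0.846, Farrow 0.708, Harke 0.583.
Largest remainders: Arden, Eskel, Dorne, Farrow receive the extra seats.
Farrow receives 9.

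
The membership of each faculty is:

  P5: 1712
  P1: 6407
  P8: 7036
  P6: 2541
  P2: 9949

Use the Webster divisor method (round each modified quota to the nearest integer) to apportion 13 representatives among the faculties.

P5 1, P1 3, P8 3, P6 1, P2 5

Standard divisor 27645/13 ≈ 2126.538; standard quotas: P5 0.805, P1 3.013, P8 3.309, P6 1.195, P2 4.678.
Rounding to the nearest integer gives P5 1, P1 3, P8 3, P6 1, P2 5 — total 13, matching the house size, so no adjustment is needed.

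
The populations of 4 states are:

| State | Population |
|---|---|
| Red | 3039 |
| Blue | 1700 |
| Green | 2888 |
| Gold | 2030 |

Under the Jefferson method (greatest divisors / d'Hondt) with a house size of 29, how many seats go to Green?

Standard divisor 9657/29 ≈ 333; standard quotas: Red 9.126, Blue 5.105, Green 8.673, Gold 6.096.
Rounding down gives 9, 5, 8, 6 = 28 seats, so the divisor must be adjusted.
With modified divisor 310: modified quotas Red 9.803, Blue 5.484, Green 9.316, Gold 6.548.
Rounding down: Red 9, Blue 5, Green 9, Gold 6 (total 29).
Green receives 9.

9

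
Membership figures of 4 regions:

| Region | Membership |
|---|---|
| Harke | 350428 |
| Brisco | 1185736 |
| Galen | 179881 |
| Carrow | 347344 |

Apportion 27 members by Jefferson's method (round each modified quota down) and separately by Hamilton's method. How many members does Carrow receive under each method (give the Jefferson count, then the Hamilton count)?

Jefferson: Harke 5, Brisco 16, Galen 2, Carrow 4.
Hamilton: Harke 5, Brisco 15, Galen 2, Carrow 5.
Carrow gets 4 under Jefferson and 5 under Hamilton.

4 and 5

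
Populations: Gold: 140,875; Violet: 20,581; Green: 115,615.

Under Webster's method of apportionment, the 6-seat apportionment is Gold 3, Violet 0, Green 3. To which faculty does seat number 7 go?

Priority for the next seat is population ÷ (current seats + 0.5).
Priorities: Gold 40250.000, Violet 41162.000, Green 33032.857.
Highest priority: Violet.

Violet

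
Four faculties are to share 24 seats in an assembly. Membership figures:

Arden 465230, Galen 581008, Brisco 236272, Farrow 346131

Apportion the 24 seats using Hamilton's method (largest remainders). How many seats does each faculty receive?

The standard divisor is 1628641/24 ≈ 67860.042.
Standard quotas: Arden 6.8557, Galen 8.5619, Brisco 3.4818, Farrow 5.1007.
Lower quotas: Arden 6, Galen 8, Brisco 3, Farrow 5 (sum 22, leaving 2 seats).
Remainders in descending order: Arden 0.8557, Galen 0.5619, Brisco 0.4818, Farrow 0.1007.
Largest remainders: Arden, Galen receive the extra seats.

Arden 7; Galen 9; Brisco 3; Farrow 5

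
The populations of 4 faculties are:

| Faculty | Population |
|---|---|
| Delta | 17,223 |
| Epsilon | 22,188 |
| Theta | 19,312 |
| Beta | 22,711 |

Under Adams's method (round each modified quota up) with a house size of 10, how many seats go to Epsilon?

Standard divisor 81434/10 ≈ 8143.4; standard quotas: Delta 2.115, Epsilon 2.725, Theta 2.371, Beta 2.789.
Rounding up gives 3, 3, 3, 3 = 12 seats, so the divisor must be adjusted.
With modified divisor 10400: modified quotas Delta 1.656, Epsilon 2.133, Theta 1.857, Beta 2.184.
Rounding up: Delta 2, Epsilon 3, Theta 2, Beta 3 (total 10).
Epsilon receives 3.

3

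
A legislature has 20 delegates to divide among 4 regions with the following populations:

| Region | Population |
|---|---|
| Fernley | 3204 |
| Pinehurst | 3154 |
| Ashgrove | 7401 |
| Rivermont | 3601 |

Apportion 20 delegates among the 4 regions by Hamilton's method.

Fernley=4, Pinehurst=4, Ashgrove=8, Rivermont=4

Total 17360; standard divisor 17360/20 = 868.
Standard quotas: Fernley 3.6912, Pinehurst 3.6336, Ashgrove 8.5265, Rivermont 4.1486.
Lower quotas: Fernley 3, Pinehurst 3, Ashgrove 8, Rivermont 4 (sum 18, leaving 2 seats).
Remainders in descending order: Fernley 0.6912, Pinehurst 0.6336, Ashgrove 0.5265, Rivermont 0.1486.
Largest remainders: Fernley, Pinehurst receive the extra seats.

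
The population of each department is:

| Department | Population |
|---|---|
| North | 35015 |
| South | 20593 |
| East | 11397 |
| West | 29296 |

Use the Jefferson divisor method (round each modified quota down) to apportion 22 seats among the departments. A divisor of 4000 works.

With modified divisor 4000: modified quotas North 8.754, South 5.148, East 2.849, West 7.324.
Rounding down: North 8, South 5, East 2, West 7 (total 22).

North 8, South 5, East 2, West 7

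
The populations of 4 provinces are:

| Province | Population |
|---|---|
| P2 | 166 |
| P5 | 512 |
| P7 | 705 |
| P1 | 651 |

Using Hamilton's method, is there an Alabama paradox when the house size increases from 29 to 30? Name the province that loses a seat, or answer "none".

P2

At 29 seats: P2 3, P5 7, P7 10, P1 9.
At 30 seats: P2 2, P5 8, P7 10, P1 10.
P2 drops from 3 to 2.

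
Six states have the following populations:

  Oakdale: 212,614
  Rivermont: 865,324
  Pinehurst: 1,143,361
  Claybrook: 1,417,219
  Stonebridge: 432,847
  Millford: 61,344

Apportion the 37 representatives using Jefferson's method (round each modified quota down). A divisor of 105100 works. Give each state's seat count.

Oakdale 2; Rivermont 8; Pinehurst 10; Claybrook 13; Stonebridge 4; Millford 0

With modified divisor 105100: modified quotas Oakdale 2.023, Rivermont 8.233, Pinehurst 10.879, Claybrook 13.484, Stonebridge 4.118, Millford 0.584.
Rounding down: Oakdale 2, Rivermont 8, Pinehurst 10, Claybrook 13, Stonebridge 4, Millford 0 (total 37).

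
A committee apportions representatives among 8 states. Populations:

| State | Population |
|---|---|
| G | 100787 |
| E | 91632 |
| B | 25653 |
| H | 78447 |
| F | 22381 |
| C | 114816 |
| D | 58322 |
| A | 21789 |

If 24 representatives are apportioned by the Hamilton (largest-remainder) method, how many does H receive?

The standard divisor is 513827/24 ≈ 21409.458.
Standard quotas: G 4.7076, E 4.2800, B 1.1982, H 3.6641, F 1.0454, C 5.3629, D 2.7241, A 1.0177.
Lower quotas: G 4, E 4, B 1, H 3, F 1, C 5, D 2, A 1 (sum 21, leaving 3 seats).
Remainders in descending order: D 0.7241, G 0.7076, H 0.6641, C 0.3629, E 0.2800, B 0.1982, F 0.0454, A 0.0177.
The surplus seats go to D, G, H.
H receives 4.

4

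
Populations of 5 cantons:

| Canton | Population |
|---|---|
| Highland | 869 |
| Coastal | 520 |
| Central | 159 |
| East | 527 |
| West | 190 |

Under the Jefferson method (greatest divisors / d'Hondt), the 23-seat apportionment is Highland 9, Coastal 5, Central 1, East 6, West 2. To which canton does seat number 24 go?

Highland

Priority for the next seat is population ÷ (current seats + 1).
Priorities: Highland 86.900, Coastal 86.667, Central 79.500, East 75.286, West 63.333.
Highest priority: Highland.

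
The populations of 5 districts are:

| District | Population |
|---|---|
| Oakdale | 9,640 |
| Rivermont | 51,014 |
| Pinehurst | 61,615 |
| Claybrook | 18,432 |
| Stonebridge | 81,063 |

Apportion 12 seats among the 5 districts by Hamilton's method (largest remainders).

The standard divisor is 221764/12 ≈ 18480.333.
Standard quotas: Oakdale 0.5216, Rivermont 2.7604, Pinehurst 3.3341, Claybrook 0.9974, Stonebridge 4.3864.
Lower quotas: Oakdale 0, Rivermont 2, Pinehurst 3, Claybrook 0, Stonebridge 4 (sum 9, leaving 3 seats).
Remainders in descending order: Claybrook 0.9974, Rivermont 0.7604, Oakdale 0.5216, Stonebridge 0.3864, Pinehurst 0.3341.
The surplus seats go to Claybrook, Rivermont, Oakdale.

Oakdale: 1; Rivermont: 3; Pinehurst: 3; Claybrook: 1; Stonebridge: 4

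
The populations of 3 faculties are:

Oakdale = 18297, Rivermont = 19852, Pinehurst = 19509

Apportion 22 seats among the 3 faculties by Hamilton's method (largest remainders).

The standard divisor is 57658/22 ≈ 2620.818.
Standard quotas: Oakdale 6.9814, Rivermont 7.5747, Pinehurst 7.4439.
Lower quotas: Oakdale 6, Rivermont 7, Pinehurst 7 (sum 20, leaving 2 seats).
Remainders in descending order: Oakdale 0.9814, Rivermont 0.5747, Pinehurst 0.4439.
The surplus seats go to Oakdale, Rivermont.

Oakdale 7, Rivermont 8, Pinehurst 7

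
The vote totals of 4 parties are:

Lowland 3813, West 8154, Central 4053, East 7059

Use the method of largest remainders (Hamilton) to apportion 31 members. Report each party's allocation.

The standard divisor is 23079/31 ≈ 744.484.
Standard quotas: Lowland 5.1217, West 10.9526, Central 5.4440, East 9.4817.
Lower quotas: Lowland 5, West 10, Central 5, East 9 (sum 29, leaving 2 seats).
Remainders in descending order: West 0.9526, East 0.4817, Central 0.4440, Lowland 0.1217.
The surplus seats go to West, East.

Lowland: 5, West: 11, Central: 5, East: 10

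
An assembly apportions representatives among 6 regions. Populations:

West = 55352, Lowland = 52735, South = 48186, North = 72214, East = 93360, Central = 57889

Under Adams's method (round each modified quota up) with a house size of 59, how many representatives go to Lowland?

Standard divisor 379736/59 ≈ 6436.203; standard quotas: West 8.600, Lowland 8.193, South 7.487, North 11.220, East 14.505, Central 8.994.
Rounding up gives 9, 9, 8, 12, 15, 9 = 62 seats, so the divisor must be adjusted.
With modified divisor 6800: modified quotas West 8.140, Lowland 7.755, South 7.086, North 10.620, East 13.729, Central 8.513.
Rounding up: West 9, Lowland 8, South 8, North 11, East 14, Central 9 (total 59).
Lowland receives 8.

8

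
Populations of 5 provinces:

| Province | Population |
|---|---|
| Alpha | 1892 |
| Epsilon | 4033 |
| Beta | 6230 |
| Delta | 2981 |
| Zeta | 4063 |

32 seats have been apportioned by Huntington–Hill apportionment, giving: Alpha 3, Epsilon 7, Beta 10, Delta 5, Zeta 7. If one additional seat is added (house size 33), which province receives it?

Priority for the next seat is population ÷ (√(s·(s+1))).
Priorities: Alpha 546.173, Epsilon 538.932, Beta 594.007, Delta 544.254, Zeta 542.941.
Highest priority: Beta.

Beta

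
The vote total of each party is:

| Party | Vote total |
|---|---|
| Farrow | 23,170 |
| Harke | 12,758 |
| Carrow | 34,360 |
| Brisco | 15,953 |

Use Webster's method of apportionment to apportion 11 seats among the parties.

Standard divisor 86241/11 ≈ 7840.091; standard quotas: Farrow 2.955, Harke 1.627, Carrow 4.383, Brisco 2.035.
Rounding to the nearest integer gives Farrow 3, Harke 2, Carrow 4, Brisco 2 — total 11, matching the house size, so no adjustment is needed.

Farrow 3, Harke 2, Carrow 4, Brisco 2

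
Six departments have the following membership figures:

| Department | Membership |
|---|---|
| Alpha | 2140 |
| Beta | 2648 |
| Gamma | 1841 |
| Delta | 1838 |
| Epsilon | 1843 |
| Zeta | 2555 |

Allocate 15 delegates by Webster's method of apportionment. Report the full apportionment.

Alpha 3, Beta 3, Gamma 2, Delta 2, Epsilon 2, Zeta 3

Standard divisor 12865/15 ≈ 857.667; standard quotas: Alpha 2.495, Beta 3.087, Gamma 2.147, Delta 2.143, Epsilon 2.149, Zeta 2.979.
Rounding to the nearest integer gives 2, 3, 2, 2, 2, 3 = 14 seats, so the divisor must be adjusted.
With modified divisor 800: modified quotas Alpha 2.675, Beta 3.310, Gamma 2.301, Delta 2.297, Epsilon 2.304, Zeta 3.194.
Rounding to the nearest integer: Alpha 3, Beta 3, Gamma 2, Delta 2, Epsilon 2, Zeta 3 (total 15).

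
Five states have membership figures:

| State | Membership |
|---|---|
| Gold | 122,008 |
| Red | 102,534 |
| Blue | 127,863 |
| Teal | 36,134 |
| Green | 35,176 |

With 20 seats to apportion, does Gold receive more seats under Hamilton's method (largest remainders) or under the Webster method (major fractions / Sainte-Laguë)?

Hamilton

Hamilton: Gold 6, Red 5, Blue 6, Teal 2, Green 1.
Webster: Gold 5, Red 5, Blue 6, Teal 2, Green 2.
Gold gets 6 under Hamilton and 5 under Webster.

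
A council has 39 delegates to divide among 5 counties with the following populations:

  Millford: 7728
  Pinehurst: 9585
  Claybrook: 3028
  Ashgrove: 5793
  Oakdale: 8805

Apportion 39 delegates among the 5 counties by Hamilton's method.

Millford=9, Pinehurst=11, Claybrook=3, Ashgrove=6, Oakdale=10

The standard divisor is 34939/39 ≈ 895.872.
Standard quotas: Millford 8.6262, Pinehurst 10.6991, Claybrook 3.3799, Ashgrove 6.4663, Oakdale 9.8284.
Lower quotas: Millford 8, Pinehurst 10, Claybrook 3, Ashgrove 6, Oakdale 9 (sum 36, leaving 3 seats).
Remainders in descending order: Oakdale 0.8284, Pinehurst 0.6991, Millford 0.6262, Ashgrove 0.4663, Claybrook 0.3799.
Largest remainders: Oakdale, Pinehurst, Millford receive the extra seats.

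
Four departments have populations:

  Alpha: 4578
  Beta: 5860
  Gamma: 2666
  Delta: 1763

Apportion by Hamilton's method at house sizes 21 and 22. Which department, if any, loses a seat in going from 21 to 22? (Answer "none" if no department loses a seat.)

Delta

At 21 seats: Alpha 6, Beta 8, Gamma 4, Delta 3.
At 22 seats: Alpha 7, Beta 9, Gamma 4, Delta 2.
Delta drops from 3 to 2.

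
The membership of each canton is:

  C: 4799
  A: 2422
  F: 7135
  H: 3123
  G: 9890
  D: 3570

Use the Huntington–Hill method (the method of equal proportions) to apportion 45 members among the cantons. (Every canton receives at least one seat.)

With divisor 690: modified quotas C 6.955, A 3.510, F 10.341, H 4.526, G 14.333, D 5.174.
Geometric-mean thresholds: C √(6·7)=6.481, A √(3·4)=3.464, F √(10·11)=10.488, H √(4·5)=4.472, G √(14·15)=14.491, D √(5·6)=5.477.
Each quota rounded against its threshold gives C 7, A 4, F 10, H 5, G 14, D 5 (total 45).

C=7, A=4, F=10, H=5, G=14, D=5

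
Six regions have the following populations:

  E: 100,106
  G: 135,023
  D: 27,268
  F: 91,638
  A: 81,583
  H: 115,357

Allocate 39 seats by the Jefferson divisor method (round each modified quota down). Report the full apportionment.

Standard divisor 550975/39 ≈ 14127.564; standard quotas: E 7.086, G 9.557, D 1.930, F 6.486, A 5.775, H 8.165.
Rounding down gives 7, 9, 1, 6, 5, 8 = 36 seats, so the divisor must be adjusted.
With modified divisor 13300: modified quotas E 7.527, G 10.152, D 2.050, F 6.890, A 6.134, H 8.673.
Rounding down: E 7, G 10, D 2, F 6, A 6, H 8 (total 39).

E 7, G 10, D 2, F 6, A 6, H 8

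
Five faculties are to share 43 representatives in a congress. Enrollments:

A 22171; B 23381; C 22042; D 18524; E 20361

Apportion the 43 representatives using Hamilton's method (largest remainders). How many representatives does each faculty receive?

The standard divisor is 106479/43 ≈ 2476.256.
Standard quotas: A 8.9534, B 9.4421, C 8.9013, D 7.4806, E 8.2225.
Lower quotas: A 8, B 9, C 8, D 7, E 8 (sum 40, leaving 3 seats).
Remainders in descending order: A 0.9534, C 0.9013, D 0.4806, B 0.4421, E 0.2225.
Largest remainders: A, C, D receive the extra seats.

A: 9, B: 9, C: 9, D: 8, E: 8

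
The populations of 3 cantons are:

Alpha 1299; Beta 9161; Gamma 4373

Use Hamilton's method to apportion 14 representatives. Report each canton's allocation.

The standard divisor is 14833/14 ≈ 1059.5.
Standard quotas: Alpha 1.2261, Beta 8.6465, Gamma 4.1274.
Lower quotas: Alpha 1, Beta 8, Gamma 4 (sum 13, leaving 1 seat).
Remainders in descending order: Beta 0.6465, Alpha 0.2261, Gamma 0.1274.
The surplus seat goes to Beta.

Alpha=1, Beta=9, Gamma=4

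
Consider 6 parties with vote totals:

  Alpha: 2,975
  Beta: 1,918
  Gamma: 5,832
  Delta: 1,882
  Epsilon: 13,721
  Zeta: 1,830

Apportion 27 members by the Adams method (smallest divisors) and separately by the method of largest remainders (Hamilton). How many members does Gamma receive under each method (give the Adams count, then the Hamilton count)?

6 and 5

Adams: Alpha 3, Beta 2, Gamma 6, Delta 2, Epsilon 12, Zeta 2.
Hamilton: Alpha 3, Beta 2, Gamma 5, Delta 2, Epsilon 13, Zeta 2.
Gamma gets 6 under Adams and 5 under Hamilton.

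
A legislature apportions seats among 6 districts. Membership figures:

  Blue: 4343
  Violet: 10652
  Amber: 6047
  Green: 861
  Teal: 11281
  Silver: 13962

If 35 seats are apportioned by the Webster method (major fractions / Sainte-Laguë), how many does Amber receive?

Standard divisor 47146/35 ≈ 1347.029; standard quotas: Blue 3.224, Violet 7.908, Amber 4.489, Green 0.639, Teal 8.375, Silver 10.365.
Rounding to the nearest integer gives 3, 8, 4, 1, 8, 10 = 34 seats, so the divisor must be adjusted.
With modified divisor 1337: modified quotas Blue 3.248, Violet 7.967, Amber 4.523, Green 0.644, Teal 8.438, Silver 10.443.
Rounding to the nearest integer: Blue 3, Violet 8, Amber 5, Green 1, Teal 8, Silver 10 (total 35).
Amber receives 5.

5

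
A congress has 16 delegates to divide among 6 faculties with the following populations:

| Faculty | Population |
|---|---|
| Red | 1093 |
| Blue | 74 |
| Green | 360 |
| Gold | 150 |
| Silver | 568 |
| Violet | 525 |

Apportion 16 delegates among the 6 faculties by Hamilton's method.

Red 6, Blue 1, Green 2, Gold 1, Silver 3, Violet 3

The standard divisor is 2770/16 ≈ 173.125.
Standard quotas: Red 6.313, Blue 0.427, Green 2.079, Gold 0.866, Silver 3.281, Violet 3.032.
Lower quotas: Red 6, Blue 0, Green 2, Gold 0, Silver 3, Violet 3 (sum 14, leaving 2 seats).
Remainders in descending order: Gold 0.866, Blue 0.427, Red 0.313, Silver 0.281, Green 0.079, Violet 0.032.
The surplus seats go to Gold, Blue.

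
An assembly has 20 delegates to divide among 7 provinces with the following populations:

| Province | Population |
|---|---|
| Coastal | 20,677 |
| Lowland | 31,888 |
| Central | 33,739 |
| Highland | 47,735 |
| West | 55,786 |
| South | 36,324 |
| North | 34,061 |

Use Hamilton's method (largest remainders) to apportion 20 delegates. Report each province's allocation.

Coastal=1; Lowland=2; Central=3; Highland=4; West=4; South=3; North=3

The standard divisor is 260210/20 ≈ 13010.5.
Standard quotas: Coastal 1.5893, Lowland 2.4509, Central 2.5932, Highland 3.6690, West 4.2878, South 2.7919, North 2.6180.
Lower quotas: Coastal 1, Lowland 2, Central 2, Highland 3, West 4, South 2, North 2 (sum 16, leaving 4 seats).
Remainders in descending order: South 0.7919, Highland 0.6690, North 0.6180, Central 0.5932, Coastal 0.5893, Lowland 0.4509, West 0.2878.
Largest remainders: South, Highland, North, Central receive the extra seats.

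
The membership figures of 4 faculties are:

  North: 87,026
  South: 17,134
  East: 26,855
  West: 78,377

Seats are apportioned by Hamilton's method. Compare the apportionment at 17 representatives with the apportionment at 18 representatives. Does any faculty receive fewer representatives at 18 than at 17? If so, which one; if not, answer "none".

At 17 seats: North 7, South 2, East 2, West 6.
At 18 seats: North 8, South 1, East 2, West 7.
South drops from 2 to 1.

South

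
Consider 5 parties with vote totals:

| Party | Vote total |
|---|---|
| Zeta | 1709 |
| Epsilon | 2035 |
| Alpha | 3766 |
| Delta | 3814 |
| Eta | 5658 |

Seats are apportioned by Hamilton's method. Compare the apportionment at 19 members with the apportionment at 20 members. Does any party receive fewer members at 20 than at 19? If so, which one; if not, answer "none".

none

At 19 seats: Zeta 2, Epsilon 2, Alpha 4, Delta 4, Eta 7.
At 20 seats: Zeta 2, Epsilon 2, Alpha 4, Delta 5, Eta 7.
No party's allocation decreased.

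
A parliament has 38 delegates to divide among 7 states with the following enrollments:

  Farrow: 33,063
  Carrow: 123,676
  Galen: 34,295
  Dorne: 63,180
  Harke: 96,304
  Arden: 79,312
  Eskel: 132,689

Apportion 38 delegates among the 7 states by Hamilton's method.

Total 562519; standard divisor 562519/38 ≈ 14803.132.
Standard quotas: Farrow 2.2335, Carrow 8.3547, Galen 2.3167, Dorne 4.2680, Harke 6.5057, Arden 5.3578, Eskel 8.9636.
Lower quotas: Farrow 2, Carrow 8, Galen 2, Dorne 4, Harke 6, Arden 5, Eskel 8 (sum 35, leaving 3 seats).
Remainders in descending order: Eskel 0.9636, Harke 0.5057, Arden 0.3578, Carrow 0.3547, Galen 0.3167, Dorne 0.2680, Farrow 0.2335.
The surplus seats go to Eskel, Harke, Arden.

Farrow 2; Carrow 8; Galen 2; Dorne 4; Harke 7; Arden 6; Eskel 9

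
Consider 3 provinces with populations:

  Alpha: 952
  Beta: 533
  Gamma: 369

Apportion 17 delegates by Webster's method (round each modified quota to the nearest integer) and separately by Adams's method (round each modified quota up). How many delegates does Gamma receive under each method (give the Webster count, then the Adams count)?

Webster: Alpha 9, Beta 5, Gamma 3.
Adams: Alpha 8, Beta 5, Gamma 4.
Gamma gets 3 under Webster and 4 under Adams.

3 and 4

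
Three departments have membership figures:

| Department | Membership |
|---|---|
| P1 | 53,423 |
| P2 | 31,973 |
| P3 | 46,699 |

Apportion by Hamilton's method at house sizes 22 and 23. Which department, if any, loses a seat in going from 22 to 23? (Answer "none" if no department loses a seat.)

At 22 seats: P1 9, P2 5, P3 8.
At 23 seats: P1 9, P2 6, P3 8.
No department's allocation decreased.

none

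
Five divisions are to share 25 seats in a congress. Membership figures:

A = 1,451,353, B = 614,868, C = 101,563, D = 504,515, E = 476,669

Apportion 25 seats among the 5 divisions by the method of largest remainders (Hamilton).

A: 11, B: 5, C: 1, D: 4, E: 4

The standard divisor is 3148968/25 ≈ 125958.72.
Standard quotas: A 11.5224, B 4.8815, C 0.8063, D 4.0054, E 3.7843.
Lower quotas: A 11, B 4, C 0, D 4, E 3 (sum 22, leaving 3 seats).
Remainders in descending order: B 0.8815, C 0.8063, E 0.7843, A 0.5224, D 0.0054.
The surplus seats go to B, C, E.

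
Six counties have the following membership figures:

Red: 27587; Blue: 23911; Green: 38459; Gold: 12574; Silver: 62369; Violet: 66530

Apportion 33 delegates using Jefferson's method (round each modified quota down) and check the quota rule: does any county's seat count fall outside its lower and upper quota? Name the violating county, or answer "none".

none

Standard quotas: Red 3.934, Blue 3.410, Green 5.484, Gold 1.793, Silver 8.893, Violet 9.487.
Jefferson allocation: Red 4, Blue 3, Green 6, Gold 1, Silver 9, Violet 10.
Every allocation lies between the lower and upper quota.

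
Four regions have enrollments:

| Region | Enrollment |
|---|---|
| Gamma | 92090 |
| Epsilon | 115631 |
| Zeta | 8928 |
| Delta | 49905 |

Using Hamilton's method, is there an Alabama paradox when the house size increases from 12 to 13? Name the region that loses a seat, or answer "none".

Zeta

At 12 seats: Gamma 4, Epsilon 5, Zeta 1, Delta 2.
At 13 seats: Gamma 5, Epsilon 6, Zeta 0, Delta 2.
Zeta drops from 1 to 0.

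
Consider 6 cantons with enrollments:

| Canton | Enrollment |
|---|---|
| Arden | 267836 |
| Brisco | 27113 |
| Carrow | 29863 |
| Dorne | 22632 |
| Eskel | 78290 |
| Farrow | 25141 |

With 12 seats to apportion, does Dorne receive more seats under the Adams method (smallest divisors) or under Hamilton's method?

Adams: Arden 6, Brisco 1, Carrow 1, Dorne 1, Eskel 2, Farrow 1.
Hamilton: Arden 7, Brisco 1, Carrow 1, Dorne 0, Eskel 2, Farrow 1.
Dorne gets 1 under Adams and 0 under Hamilton.

Adams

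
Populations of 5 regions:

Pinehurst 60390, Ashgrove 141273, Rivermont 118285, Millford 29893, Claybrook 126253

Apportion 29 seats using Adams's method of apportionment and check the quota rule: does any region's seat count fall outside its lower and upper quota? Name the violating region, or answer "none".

Standard quotas: Pinehurst 3.678, Ashgrove 8.605, Rivermont 7.205, Millford 1.821, Claybrook 7.690.
Adams allocation: Pinehurst 4, Ashgrove 8, Rivermont 7, Millford 2, Claybrook 8.
Every allocation lies between the lower and upper quota.

none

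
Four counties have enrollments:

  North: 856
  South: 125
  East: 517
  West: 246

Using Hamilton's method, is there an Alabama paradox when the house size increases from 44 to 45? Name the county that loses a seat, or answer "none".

At 44 seats: North 22, South 3, East 13, West 6.
At 45 seats: North 22, South 3, East 13, West 7.
No county's allocation decreased.

none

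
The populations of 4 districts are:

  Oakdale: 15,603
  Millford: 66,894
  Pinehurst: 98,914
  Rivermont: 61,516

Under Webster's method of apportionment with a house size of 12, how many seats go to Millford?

3

Standard divisor 242927/12 ≈ 20243.917; standard quotas: Oakdale 0.771, Millford 3.304, Pinehurst 4.886, Rivermont 3.039.
Rounding to the nearest integer gives Oakdale 1, Millford 3, Pinehurst 5, Rivermont 3 — total 12, matching the house size, so no adjustment is needed.
Millford receives 3.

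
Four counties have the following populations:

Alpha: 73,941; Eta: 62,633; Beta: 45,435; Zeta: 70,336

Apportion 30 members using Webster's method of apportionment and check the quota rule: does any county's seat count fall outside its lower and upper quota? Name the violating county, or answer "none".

none

Standard quotas: Alpha 8.790, Eta 7.446, Beta 5.402, Zeta 8.362.
Webster allocation: Alpha 9, Eta 8, Beta 5, Zeta 8.
Every allocation lies between the lower and upper quota.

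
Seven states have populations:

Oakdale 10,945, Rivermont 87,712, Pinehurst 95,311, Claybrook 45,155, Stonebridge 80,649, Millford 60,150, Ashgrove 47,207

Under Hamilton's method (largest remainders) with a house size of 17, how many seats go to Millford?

Total 427129; standard divisor 427129/17 ≈ 25125.235.
Standard quotas: Oakdale 0.4356, Rivermont 3.4910, Pinehurst 3.7934, Claybrook 1.7972, Stonebridge 3.2099, Millford 2.3940, Ashgrove 1.8789.
Lower quotas: Oakdale 0, Rivermont 3, Pinehurst 3, Claybrook 1, Stonebridge 3, Millford 2, Ashgrove 1 (sum 13, leaving 4 seats).
Remainders in descending order: Ashgrove 0.8789, Claybrook 0.7972, Pinehurst 0.7934, Rivermont 0.4910, Oakdale 0.4356, Millford 0.3940, Stonebridge 0.2099.
The surplus seats go to Ashgrove, Claybrook, Pinehurst, Rivermont.
Millford receives 2.

2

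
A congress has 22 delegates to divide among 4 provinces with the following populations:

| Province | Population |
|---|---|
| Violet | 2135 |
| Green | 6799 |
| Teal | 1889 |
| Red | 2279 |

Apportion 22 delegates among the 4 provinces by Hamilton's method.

Total 13102; standard divisor 13102/22 ≈ 595.545.
Standard quotas: Violet 3.5849, Green 11.4164, Teal 3.1719, Red 3.8267.
Lower quotas: Violet 3, Green 11, Teal 3, Red 3 (sum 20, leaving 2 seats).
Remainders in descending order: Red 0.8267, Violet 0.5849, Green 0.4164, Teal 0.1719.
Largest remainders: Red, Violet receive the extra seats.

Violet 4, Green 11, Teal 3, Red 4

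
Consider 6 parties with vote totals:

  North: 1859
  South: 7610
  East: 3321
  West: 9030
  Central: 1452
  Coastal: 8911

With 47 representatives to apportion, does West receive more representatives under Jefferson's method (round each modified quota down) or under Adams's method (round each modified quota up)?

Jefferson

Jefferson: North 2, South 11, East 5, West 14, Central 2, Coastal 13.
Adams: North 3, South 11, East 5, West 13, Central 2, Coastal 13.
West gets 14 under Jefferson and 13 under Adams.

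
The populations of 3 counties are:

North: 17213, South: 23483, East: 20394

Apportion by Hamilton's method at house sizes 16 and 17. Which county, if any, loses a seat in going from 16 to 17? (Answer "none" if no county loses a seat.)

none

At 16 seats: North 5, South 6, East 5.
At 17 seats: North 5, South 6, East 6.
No county's allocation decreased.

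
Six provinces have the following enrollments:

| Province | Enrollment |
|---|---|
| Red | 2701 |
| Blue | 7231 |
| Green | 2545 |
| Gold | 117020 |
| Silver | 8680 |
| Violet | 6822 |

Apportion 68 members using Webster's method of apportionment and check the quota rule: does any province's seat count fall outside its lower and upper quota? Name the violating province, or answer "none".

Gold

Standard quotas: Red 1.267, Blue 3.391, Green 1.194, Gold 54.879, Silver 4.071, Violet 3.199.
Webster allocation: Red 1, Blue 3, Green 1, Gold 56, Silver 4, Violet 3.
Gold has quota 54.879 (lower 54, upper 55) but receives 56 — outside the quota interval.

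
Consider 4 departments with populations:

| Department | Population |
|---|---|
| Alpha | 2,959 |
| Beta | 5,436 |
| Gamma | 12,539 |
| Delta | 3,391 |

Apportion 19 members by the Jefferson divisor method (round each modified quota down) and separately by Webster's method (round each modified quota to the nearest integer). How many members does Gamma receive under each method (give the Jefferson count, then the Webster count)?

11 and 10

Jefferson: Alpha 2, Beta 4, Gamma 11, Delta 2.
Webster: Alpha 2, Beta 4, Gamma 10, Delta 3.
Gamma gets 11 under Jefferson and 10 under Webster.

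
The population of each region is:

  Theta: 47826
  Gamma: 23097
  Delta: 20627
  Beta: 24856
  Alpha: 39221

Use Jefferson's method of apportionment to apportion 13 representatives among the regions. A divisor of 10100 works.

With modified divisor 10100: modified quotas Theta 4.735, Gamma 2.287, Delta 2.042, Beta 2.461, Alpha 3.883.
Rounding down: Theta 4, Gamma 2, Delta 2, Beta 2, Alpha 3 (total 13).

Theta 4, Gamma 2, Delta 2, Beta 2, Alpha 3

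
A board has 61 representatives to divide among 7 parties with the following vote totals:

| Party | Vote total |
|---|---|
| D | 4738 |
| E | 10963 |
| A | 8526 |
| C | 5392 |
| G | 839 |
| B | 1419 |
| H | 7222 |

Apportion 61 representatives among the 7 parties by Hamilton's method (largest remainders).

Standard divisor: 39099 ÷ 61 ≈ 640.967.
Standard quotas: D 7.3920, E 17.1038, A 13.3018, C 8.4123, G 1.3090, B 2.2138, H 11.2673.
Lower quotas: D 7, E 17, A 13, C 8, G 1, B 2, H 11 (sum 59, leaving 2 seats).
Remainders in descending order: C 0.4123, D 0.3920, G 0.3090, A 0.3018, H 0.2673, B 0.2138, E 0.1038.
The surplus seats go to C, D.

D: 8, E: 17, A: 13, C: 9, G: 1, B: 2, H: 11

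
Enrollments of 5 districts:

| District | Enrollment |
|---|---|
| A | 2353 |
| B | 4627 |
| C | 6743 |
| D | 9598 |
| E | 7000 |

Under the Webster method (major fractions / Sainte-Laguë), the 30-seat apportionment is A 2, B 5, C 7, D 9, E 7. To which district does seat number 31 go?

Priority for the next seat is population ÷ (current seats + 0.5).
Priorities: A 941.200, B 841.273, C 899.067, D 1010.316, E 933.333.
Highest priority: D.

D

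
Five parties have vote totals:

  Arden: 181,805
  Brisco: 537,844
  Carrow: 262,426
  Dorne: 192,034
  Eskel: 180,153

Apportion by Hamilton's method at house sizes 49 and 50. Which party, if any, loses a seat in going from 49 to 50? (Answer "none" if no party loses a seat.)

Eskel

At 49 seats: Arden 7, Brisco 19, Carrow 9, Dorne 7, Eskel 7.
At 50 seats: Arden 7, Brisco 20, Carrow 10, Dorne 7, Eskel 6.
Eskel drops from 7 to 6.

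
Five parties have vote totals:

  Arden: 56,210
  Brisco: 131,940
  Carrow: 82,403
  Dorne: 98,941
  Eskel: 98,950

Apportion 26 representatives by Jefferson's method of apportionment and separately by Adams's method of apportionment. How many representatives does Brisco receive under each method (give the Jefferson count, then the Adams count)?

8 and 7

Jefferson: Arden 3, Brisco 8, Carrow 4, Dorne 5, Eskel 6.
Adams: Arden 3, Brisco 7, Carrow 5, Dorne 5, Eskel 6.
Brisco gets 8 under Jefferson and 7 under Adams.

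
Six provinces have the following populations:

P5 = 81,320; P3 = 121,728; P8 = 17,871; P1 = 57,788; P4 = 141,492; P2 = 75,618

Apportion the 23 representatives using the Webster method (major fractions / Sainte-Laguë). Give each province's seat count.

Standard divisor 495817/23 ≈ 21557.261; standard quotas: P5 3.772, P3 5.647, P8 0.829, P1 2.681, P4 6.564, P2 3.508.
Rounding to the nearest integer gives 4, 6, 1, 3, 7, 4 = 25 seats, so the divisor must be adjusted.
With modified divisor 22000: modified quotas P5 3.696, P3 5.533, P8 0.812, P1 2.627, P4 6.431, P2 3.437.
Rounding to the nearest integer: P5 4, P3 6, P8 1, P1 3, P4 6, P2 3 (total 23).

P5: 4; P3: 6; P8: 1; P1: 3; P4: 6; P2: 3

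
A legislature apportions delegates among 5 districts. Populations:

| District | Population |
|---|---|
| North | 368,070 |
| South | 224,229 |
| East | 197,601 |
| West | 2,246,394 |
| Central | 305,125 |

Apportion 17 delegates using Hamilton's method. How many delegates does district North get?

2

Standard divisor: 3341419 ÷ 17 ≈ 196554.059.
Standard quotas: North 1.8726, South 1.1408, East 1.0053, West 11.4289, Central 1.5524.
Lower quotas: North 1, South 1, East 1, West 11, Central 1 (sum 15, leaving 2 seats).
Remainders in descending order: North 0.8726, Central 0.5524, West 0.4289, South 0.1408, East 0.0053.
The surplus seats go to North, Central.
North receives 2.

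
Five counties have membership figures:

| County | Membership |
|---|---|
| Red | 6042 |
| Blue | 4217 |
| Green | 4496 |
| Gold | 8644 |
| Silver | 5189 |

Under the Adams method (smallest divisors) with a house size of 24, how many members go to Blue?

4

Standard divisor 28588/24 ≈ 1191.167; standard quotas: Red 5.072, Blue 3.540, Green 3.774, Gold 7.257, Silver 4.356.
Rounding up gives 6, 4, 4, 8, 5 = 27 seats, so the divisor must be adjusted.
With modified divisor 1350: modified quotas Red 4.476, Blue 3.124, Green 3.330, Gold 6.403, Silver 3.844.
Rounding up: Red 5, Blue 4, Green 4, Gold 7, Silver 4 (total 24).
Blue receives 4.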